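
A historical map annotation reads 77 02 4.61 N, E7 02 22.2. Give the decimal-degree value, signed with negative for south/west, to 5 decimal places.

Lat: 77° + 2/60 + 4.61/3600 = 77 + 0.033333 + 0.001281 = 77.034614
N → positive
λ: 2′ + 22.2″ = 2.37000′; 7 + 2.37000/60 = 7.039500
E ⇒ keep positive

77.03461, 7.03950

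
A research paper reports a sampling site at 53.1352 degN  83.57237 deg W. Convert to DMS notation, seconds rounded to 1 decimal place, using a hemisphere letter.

53°08′6.7″ N, 83°34′20.5″ W

Latitude: 0.135200° → 8.11200′; 0.11200 × 60 = 6.720″
Longitude: 0.572370° → 34.34220′; 0.34220 × 60 = 20.532″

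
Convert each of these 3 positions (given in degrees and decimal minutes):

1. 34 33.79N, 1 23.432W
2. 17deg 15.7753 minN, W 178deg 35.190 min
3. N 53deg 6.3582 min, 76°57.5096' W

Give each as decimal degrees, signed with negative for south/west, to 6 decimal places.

1. 34.563167, -1.390533
2. 17.262922, -178.586500
3. 53.105970, -76.958493

Point 1:
  Latitude: 33.79′ = 0.563167°; total 34.5631667
  N → positive
  λ: 23.432′ = 0.390533°; total 1.3905333
  hemisphere W, so the sign is −
Point 2:
  Latitude: 17 + 15.7753/60 = 17.2629217
  N ⇒ keep positive
  λ: 35.19′ = 0.586500°; total 178.5865000
  W ⇒ negate
Point 3:
  Lat: 53 + 6.3582/60 = 53.1059700
  N → positive
  Lon: 57.5096′ = 0.958493°; total 76.9584933
  hemisphere W, so the sign is −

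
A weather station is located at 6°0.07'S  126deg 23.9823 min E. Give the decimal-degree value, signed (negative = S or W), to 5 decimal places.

-6.00117, 126.39971

Lat: 6 + 0.07/60 = 6.001167
hemisphere S, so the sign is −
Lon: 23.9823′ = 0.399705°; total 126.399705
E ⇒ keep positive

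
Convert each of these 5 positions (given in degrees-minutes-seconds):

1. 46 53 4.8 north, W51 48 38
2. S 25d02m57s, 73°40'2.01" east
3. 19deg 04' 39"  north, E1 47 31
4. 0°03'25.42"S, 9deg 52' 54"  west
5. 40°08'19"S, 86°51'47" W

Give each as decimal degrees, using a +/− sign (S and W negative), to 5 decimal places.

Point 1:
  φ: 46 + 53/60 + 4.8/3600 = 46.884667
  N ⇒ keep positive
  λ: 51° + 48/60 + 38/3600 = 51 + 0.800000 + 0.010556 = 51.810556
  W → negative
Point 2:
  Latitude: 2′ + 57″ = 2.95000′; 25 + 2.95000/60 = 25.049167
  hemisphere S, so the sign is −
  Lon: 40′ + 2.01″ = 40.03350′; 73 + 40.03350/60 = 73.667225
  E ⇒ keep positive
Point 3:
  φ: 19 + 4/60 + 39/3600 = 19.077500
  N → positive
  Longitude: 47′ + 31″ = 47.51667′; 1 + 47.51667/60 = 1.791944
  E → positive
Point 4:
  Lat: 3′ + 25.42″ = 3.42367′; 0 + 3.42367/60 = 0.057061
  hemisphere S, so the sign is −
  Longitude: 52′ + 54″ = 52.90000′; 9 + 52.90000/60 = 9.881667
  hemisphere W, so the sign is −
Point 5:
  φ: 8′ + 19″ = 8.31667′; 40 + 8.31667/60 = 40.138611
  hemisphere S, so the sign is −
  Longitude: 86° + 51/60 + 47/3600 = 86 + 0.850000 + 0.013056 = 86.863056
  W ⇒ negate

1. 46.88467, -51.81056
2. -25.04917, 73.66723
3. 19.07750, 1.79194
4. -0.05706, -9.88167
5. -40.13861, -86.86306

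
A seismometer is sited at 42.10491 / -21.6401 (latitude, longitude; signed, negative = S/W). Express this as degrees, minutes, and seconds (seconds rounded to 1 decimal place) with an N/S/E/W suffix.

42°06′17.7″ N, 21°38′24.4″ W

Lat: whole degrees 42; 6.29460′ → 6′ and 17.676″
Longitude is negative → W; |value| = 21.640100
Lon: 0.640100° → 38.40600′; 0.40600 × 60 = 24.360″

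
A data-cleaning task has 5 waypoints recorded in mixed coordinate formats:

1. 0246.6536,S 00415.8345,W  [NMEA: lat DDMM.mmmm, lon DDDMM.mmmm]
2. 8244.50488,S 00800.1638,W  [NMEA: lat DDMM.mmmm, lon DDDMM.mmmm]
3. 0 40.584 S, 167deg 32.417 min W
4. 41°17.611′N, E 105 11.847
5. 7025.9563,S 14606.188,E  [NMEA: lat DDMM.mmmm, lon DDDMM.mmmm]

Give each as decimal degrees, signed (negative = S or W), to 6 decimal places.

Point 1:
  Latitude: degrees = first 2 digits = 2, minutes = 46.6536; 2 + 46.6536/60 = 2.7775600
  hemisphere S, so the sign is −
  Lon: split at 3 digits → 004° and 15.8345′; 4 + 15.8345/60 = 4.2639083
  hemisphere W, so the sign is −
Point 2:
  Latitude: degrees = first 2 digits = 82, minutes = 44.50488; 82 + 44.50488/60 = 82.7417480
  hemisphere S, so the sign is −
  λ: split at 3 digits → 008° and 0.1638′; 8 + 0.1638/60 = 8.0027300
  W ⇒ negate
Point 3:
  Latitude: 40.584′ = 0.676400°; total 0.6764000
  hemisphere S, so the sign is −
  Longitude: 167 + 32.417/60 = 167.5402833
  W → negative
Point 4:
  Lat: 41 + 17.611/60 = 41.2935167
  N → positive
  Longitude: 11.847′ = 0.197450°; total 105.1974500
  E → positive
Point 5:
  Latitude: split at 2 digits → 70° and 25.9563′; 70 + 25.9563/60 = 70.4326050
  S → negative
  Lon: split at 3 digits → 146° and 6.188′; 146 + 6.188/60 = 146.1031333
  E → positive

1. -2.777560, -4.263908
2. -82.741748, -8.002730
3. -0.676400, -167.540283
4. 41.293517, 105.197450
5. -70.432605, 146.103133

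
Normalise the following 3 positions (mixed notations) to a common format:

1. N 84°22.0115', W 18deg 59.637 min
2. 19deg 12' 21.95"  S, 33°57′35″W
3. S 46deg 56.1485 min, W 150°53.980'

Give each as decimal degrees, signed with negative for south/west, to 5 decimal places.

Point 1:
  Lat: 84 + 22.0115/60 = 84.366858
  N → positive
  Longitude: 18 + 59.637/60 = 18.993950
  hemisphere W, so the sign is −
Point 2:
  φ: 19° + 12/60 + 21.95/3600 = 19 + 0.200000 + 0.006097 = 19.206097
  hemisphere S, so the sign is −
  Longitude: 33° + 57/60 + 35/3600 = 33 + 0.950000 + 0.009722 = 33.959722
  hemisphere W, so the sign is −
Point 3:
  φ: 56.1485′ = 0.935808°; total 46.935808
  hemisphere S, so the sign is −
  λ: 53.98′ = 0.899667°; total 150.899667
  hemisphere W, so the sign is −

1. 84.36686, -18.99395
2. -19.20610, -33.95972
3. -46.93581, -150.89967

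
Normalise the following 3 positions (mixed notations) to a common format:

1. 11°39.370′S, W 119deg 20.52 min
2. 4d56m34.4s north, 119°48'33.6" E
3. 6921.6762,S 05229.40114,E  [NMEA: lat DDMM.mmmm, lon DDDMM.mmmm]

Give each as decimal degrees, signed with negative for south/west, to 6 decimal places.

1. -11.656167, -119.342000
2. 4.942889, 119.809333
3. -69.361270, 52.490019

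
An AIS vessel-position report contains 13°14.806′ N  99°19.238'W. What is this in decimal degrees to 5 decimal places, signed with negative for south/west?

13.24677, -99.32063

φ: 14.806′ = 0.246767°; total 13.246767
N → positive
λ: 99 + 19.238/60 = 99.320633
W → negative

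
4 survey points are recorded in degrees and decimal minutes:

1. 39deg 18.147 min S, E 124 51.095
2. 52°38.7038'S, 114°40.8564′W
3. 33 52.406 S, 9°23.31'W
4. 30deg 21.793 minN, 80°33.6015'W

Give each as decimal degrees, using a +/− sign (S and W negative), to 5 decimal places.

Point 1:
  φ: 18.147′ = 0.302450°; total 39.302450
  S ⇒ negate
  Lon: 51.095′ = 0.851583°; total 124.851583
  E ⇒ keep positive
Point 2:
  Latitude: 52 + 38.7038/60 = 52.645063
  hemisphere S, so the sign is −
  λ: 40.8564′ = 0.680940°; total 114.680940
  W ⇒ negate
Point 3:
  Latitude: 33 + 52.406/60 = 33.873433
  hemisphere S, so the sign is −
  Longitude: 23.31′ = 0.388500°; total 9.388500
  W ⇒ negate
Point 4:
  Latitude: 21.793′ = 0.363217°; total 30.363217
  N ⇒ keep positive
  Lon: 33.6015′ = 0.560025°; total 80.560025
  W → negative

1. -39.30245, 124.85158
2. -52.64506, -114.68094
3. -33.87343, -9.38850
4. 30.36322, -80.56003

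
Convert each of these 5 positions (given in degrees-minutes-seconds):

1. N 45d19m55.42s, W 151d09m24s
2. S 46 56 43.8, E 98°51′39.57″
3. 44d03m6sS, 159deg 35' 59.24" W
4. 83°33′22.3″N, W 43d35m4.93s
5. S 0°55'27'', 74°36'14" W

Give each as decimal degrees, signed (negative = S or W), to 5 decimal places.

Point 1:
  Lat: 45 + 19/60 + 55.42/3600 = 45.332061
  N → positive
  λ: 9′ + 24″ = 9.40000′; 151 + 9.40000/60 = 151.156667
  W → negative
Point 2:
  Latitude: 46° + 56/60 + 43.8/3600 = 46 + 0.933333 + 0.012167 = 46.945500
  S → negative
  Longitude: 98 + 51/60 + 39.57/3600 = 98.860992
  E ⇒ keep positive
Point 3:
  Lat: 44 + 3/60 + 6/3600 = 44.051667
  S ⇒ negate
  Longitude: 159° + 35/60 + 59.24/3600 = 159 + 0.583333 + 0.016456 = 159.599789
  hemisphere W, so the sign is −
Point 4:
  Lat: 83° + 33/60 + 22.3/3600 = 83 + 0.550000 + 0.006194 = 83.556194
  N → positive
  λ: 43 + 35/60 + 4.93/3600 = 43.584703
  W ⇒ negate
Point 5:
  Latitude: 0° + 55/60 + 27/3600 = 0 + 0.916667 + 0.007500 = 0.924167
  S → negative
  Longitude: 74 + 36/60 + 14/3600 = 74.603889
  hemisphere W, so the sign is −

1. 45.33206, -151.15667
2. -46.94550, 98.86099
3. -44.05167, -159.59979
4. 83.55619, -43.58470
5. -0.92417, -74.60389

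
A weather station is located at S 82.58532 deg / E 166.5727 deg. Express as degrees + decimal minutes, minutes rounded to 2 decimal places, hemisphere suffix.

82° 35.12′ S, 166° 34.36′ E

Latitude: fractional part 0.585320 → 35.1192 minutes
λ: minutes = (166.572700 − 166) × 60 = 34.3620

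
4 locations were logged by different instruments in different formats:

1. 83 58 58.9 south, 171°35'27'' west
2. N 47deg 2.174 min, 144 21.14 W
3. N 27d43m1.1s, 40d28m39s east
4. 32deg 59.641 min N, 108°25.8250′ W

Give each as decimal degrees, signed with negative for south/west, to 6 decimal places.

Point 1:
  φ: 83 + 58/60 + 58.9/3600 = 83.9830278
  S → negative
  λ: 35′ + 27″ = 35.45000′; 171 + 35.45000/60 = 171.5908333
  W ⇒ negate
Point 2:
  Lat: 47 + 2.174/60 = 47.0362333
  N → positive
  Longitude: 144 + 21.14/60 = 144.3523333
  W ⇒ negate
Point 3:
  Latitude: 43′ + 1.1″ = 43.01833′; 27 + 43.01833/60 = 27.7169722
  N ⇒ keep positive
  Lon: 40 + 28/60 + 39/3600 = 40.4775000
  E ⇒ keep positive
Point 4:
  Latitude: 32 + 59.641/60 = 32.9940167
  N → positive
  Lon: 25.825′ = 0.430417°; total 108.4304167
  W ⇒ negate

1. -83.983028, -171.590833
2. 47.036233, -144.352333
3. 27.716972, 40.477500
4. 32.994017, -108.430417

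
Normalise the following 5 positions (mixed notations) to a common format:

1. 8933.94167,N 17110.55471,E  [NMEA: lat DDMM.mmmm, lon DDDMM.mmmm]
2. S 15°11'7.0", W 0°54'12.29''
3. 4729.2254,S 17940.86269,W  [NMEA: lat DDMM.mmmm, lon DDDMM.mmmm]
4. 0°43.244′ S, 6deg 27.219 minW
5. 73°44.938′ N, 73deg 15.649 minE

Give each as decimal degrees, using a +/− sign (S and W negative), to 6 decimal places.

1. 89.565695, 171.175912
2. -15.185278, -0.903414
3. -47.487090, -179.681045
4. -0.720733, -6.453650
5. 73.748967, 73.260817

Point 1:
  φ: split at 2 digits → 89° and 33.94167′; 89 + 33.94167/60 = 89.5656945
  N ⇒ keep positive
  λ: degrees = first 3 digits = 171, minutes = 10.55471; 171 + 10.55471/60 = 171.1759118
  E → positive
Point 2:
  φ: 15° + 11/60 + 7/3600 = 15 + 0.183333 + 0.001944 = 15.1852778
  hemisphere S, so the sign is −
  λ: 0 + 54/60 + 12.29/3600 = 0.9034139
  hemisphere W, so the sign is −
Point 3:
  Lat: split at 2 digits → 47° and 29.2254′; 47 + 29.2254/60 = 47.4870900
  hemisphere S, so the sign is −
  λ: degrees = first 3 digits = 179, minutes = 40.86269; 179 + 40.86269/60 = 179.6810448
  W ⇒ negate
Point 4:
  Lat: 43.244′ = 0.720733°; total 0.7207333
  S ⇒ negate
  Longitude: 27.219′ = 0.453650°; total 6.4536500
  hemisphere W, so the sign is −
Point 5:
  Lat: 44.938′ = 0.748967°; total 73.7489667
  N → positive
  Longitude: 15.649′ = 0.260817°; total 73.2608167
  E ⇒ keep positive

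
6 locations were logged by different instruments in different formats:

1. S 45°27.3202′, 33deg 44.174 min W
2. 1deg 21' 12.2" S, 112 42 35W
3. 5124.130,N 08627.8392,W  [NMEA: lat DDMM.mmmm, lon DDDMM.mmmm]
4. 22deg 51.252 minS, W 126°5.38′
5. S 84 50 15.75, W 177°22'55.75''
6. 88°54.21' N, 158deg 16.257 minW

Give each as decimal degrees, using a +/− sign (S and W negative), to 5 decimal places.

1. -45.45534, -33.73623
2. -1.35339, -112.70972
3. 51.40217, -86.46399
4. -22.85420, -126.08967
5. -84.83771, -177.38215
6. 88.90350, -158.27095

Point 1:
  Lat: 45 + 27.3202/60 = 45.455337
  hemisphere S, so the sign is −
  Lon: 44.174′ = 0.736233°; total 33.736233
  hemisphere W, so the sign is −
Point 2:
  Lat: 21′ + 12.2″ = 21.20333′; 1 + 21.20333/60 = 1.353389
  S ⇒ negate
  λ: 112° + 42/60 + 35/3600 = 112 + 0.700000 + 0.009722 = 112.709722
  W ⇒ negate
Point 3:
  Latitude: degrees = first 2 digits = 51, minutes = 24.13; 51 + 24.13/60 = 51.402167
  N → positive
  λ: split at 3 digits → 086° and 27.8392′; 86 + 27.8392/60 = 86.463987
  W ⇒ negate
Point 4:
  φ: 51.252′ = 0.854200°; total 22.854200
  S ⇒ negate
  λ: 126 + 5.38/60 = 126.089667
  hemisphere W, so the sign is −
Point 5:
  Latitude: 50′ + 15.75″ = 50.26250′; 84 + 50.26250/60 = 84.837708
  hemisphere S, so the sign is −
  Lon: 177 + 22/60 + 55.75/3600 = 177.382153
  hemisphere W, so the sign is −
Point 6:
  Lat: 88 + 54.21/60 = 88.903500
  N ⇒ keep positive
  Longitude: 16.257′ = 0.270950°; total 158.270950
  W → negative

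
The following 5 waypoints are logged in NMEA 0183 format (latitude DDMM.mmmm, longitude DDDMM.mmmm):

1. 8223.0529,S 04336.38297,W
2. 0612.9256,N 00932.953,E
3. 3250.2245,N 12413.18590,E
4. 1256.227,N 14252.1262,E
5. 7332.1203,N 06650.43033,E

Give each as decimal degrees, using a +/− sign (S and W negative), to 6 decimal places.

1. -82.384215, -43.606383
2. 6.215427, 9.549217
3. 32.837075, 124.219765
4. 12.937117, 142.868770
5. 73.535338, 66.840506

Point 1:
  Latitude: split at 2 digits → 82° and 23.0529′; 82 + 23.0529/60 = 82.3842150
  S → negative
  Lon: degrees = first 3 digits = 43, minutes = 36.38297; 43 + 36.38297/60 = 43.6063828
  W ⇒ negate
Point 2:
  φ: split at 2 digits → 06° and 12.9256′; 6 + 12.9256/60 = 6.2154267
  N ⇒ keep positive
  Lon: split at 3 digits → 009° and 32.953′; 9 + 32.953/60 = 9.5492167
  E ⇒ keep positive
Point 3:
  Lat: split at 2 digits → 32° and 50.2245′; 32 + 50.2245/60 = 32.8370750
  N → positive
  Lon: split at 3 digits → 124° and 13.1859′; 124 + 13.1859/60 = 124.2197650
  E → positive
Point 4:
  Latitude: degrees = first 2 digits = 12, minutes = 56.227; 12 + 56.227/60 = 12.9371167
  N → positive
  λ: degrees = first 3 digits = 142, minutes = 52.1262; 142 + 52.1262/60 = 142.8687700
  E → positive
Point 5:
  Latitude: degrees = first 2 digits = 73, minutes = 32.1203; 73 + 32.1203/60 = 73.5353383
  N ⇒ keep positive
  Lon: split at 3 digits → 066° and 50.43033′; 66 + 50.43033/60 = 66.8405055
  E → positive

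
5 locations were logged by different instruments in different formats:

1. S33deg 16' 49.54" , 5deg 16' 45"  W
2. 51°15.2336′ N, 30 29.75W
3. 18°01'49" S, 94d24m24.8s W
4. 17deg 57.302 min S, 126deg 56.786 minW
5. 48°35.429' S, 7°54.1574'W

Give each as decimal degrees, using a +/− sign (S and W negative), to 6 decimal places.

1. -33.280428, -5.279167
2. 51.253893, -30.495833
3. -18.030278, -94.406889
4. -17.955033, -126.946433
5. -48.590483, -7.902623

Point 1:
  Latitude: 33 + 16/60 + 49.54/3600 = 33.2804278
  hemisphere S, so the sign is −
  λ: 16′ + 45″ = 16.75000′; 5 + 16.75000/60 = 5.2791667
  hemisphere W, so the sign is −
Point 2:
  Latitude: 51 + 15.2336/60 = 51.2538933
  N ⇒ keep positive
  λ: 29.75′ = 0.495833°; total 30.4958333
  hemisphere W, so the sign is −
Point 3:
  Latitude: 1′ + 49″ = 1.81667′; 18 + 1.81667/60 = 18.0302778
  hemisphere S, so the sign is −
  Longitude: 24′ + 24.8″ = 24.41333′; 94 + 24.41333/60 = 94.4068889
  W ⇒ negate
Point 4:
  φ: 17 + 57.302/60 = 17.9550333
  S ⇒ negate
  Lon: 56.786′ = 0.946433°; total 126.9464333
  W → negative
Point 5:
  φ: 35.429′ = 0.590483°; total 48.5904833
  hemisphere S, so the sign is −
  Longitude: 7 + 54.1574/60 = 7.9026233
  W ⇒ negate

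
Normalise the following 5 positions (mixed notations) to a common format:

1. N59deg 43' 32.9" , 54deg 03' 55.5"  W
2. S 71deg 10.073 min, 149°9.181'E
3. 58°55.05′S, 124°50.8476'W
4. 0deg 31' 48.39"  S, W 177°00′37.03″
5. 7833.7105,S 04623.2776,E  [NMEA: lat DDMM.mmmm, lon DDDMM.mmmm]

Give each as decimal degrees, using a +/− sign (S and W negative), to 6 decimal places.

Point 1:
  φ: 59 + 43/60 + 32.9/3600 = 59.7258056
  N → positive
  Lon: 54° + 3/60 + 55.5/3600 = 54 + 0.050000 + 0.015417 = 54.0654167
  W → negative
Point 2:
  φ: 10.073′ = 0.167883°; total 71.1678833
  hemisphere S, so the sign is −
  Lon: 149 + 9.181/60 = 149.1530167
  E ⇒ keep positive
Point 3:
  φ: 58 + 55.05/60 = 58.9175000
  S ⇒ negate
  Lon: 50.8476′ = 0.847460°; total 124.8474600
  W ⇒ negate
Point 4:
  Latitude: 31′ + 48.39″ = 31.80650′; 0 + 31.80650/60 = 0.5301083
  S → negative
  Lon: 0′ + 37.03″ = 0.61717′; 177 + 0.61717/60 = 177.0102861
  W → negative
Point 5:
  Lat: degrees = first 2 digits = 78, minutes = 33.7105; 78 + 33.7105/60 = 78.5618417
  hemisphere S, so the sign is −
  Lon: degrees = first 3 digits = 46, minutes = 23.2776; 46 + 23.2776/60 = 46.3879600
  E → positive

1. 59.725806, -54.065417
2. -71.167883, 149.153017
3. -58.917500, -124.847460
4. -0.530108, -177.010286
5. -78.561842, 46.387960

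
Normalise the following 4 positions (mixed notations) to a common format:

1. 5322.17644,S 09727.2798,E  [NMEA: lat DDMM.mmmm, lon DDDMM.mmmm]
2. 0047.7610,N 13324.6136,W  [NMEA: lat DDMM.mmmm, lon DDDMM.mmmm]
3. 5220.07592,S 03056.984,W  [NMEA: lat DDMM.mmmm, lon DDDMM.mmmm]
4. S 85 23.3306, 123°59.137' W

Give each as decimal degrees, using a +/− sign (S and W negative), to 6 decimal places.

Point 1:
  Latitude: degrees = first 2 digits = 53, minutes = 22.17644; 53 + 22.17644/60 = 53.3696073
  S ⇒ negate
  Lon: split at 3 digits → 097° and 27.2798′; 97 + 27.2798/60 = 97.4546633
  E → positive
Point 2:
  Lat: split at 2 digits → 00° and 47.761′; 0 + 47.761/60 = 0.7960167
  N → positive
  Lon: split at 3 digits → 133° and 24.6136′; 133 + 24.6136/60 = 133.4102267
  hemisphere W, so the sign is −
Point 3:
  Lat: split at 2 digits → 52° and 20.07592′; 52 + 20.07592/60 = 52.3345987
  S ⇒ negate
  λ: split at 3 digits → 030° and 56.984′; 30 + 56.984/60 = 30.9497333
  hemisphere W, so the sign is −
Point 4:
  Latitude: 23.3306′ = 0.388843°; total 85.3888433
  S → negative
  λ: 123 + 59.137/60 = 123.9856167
  W ⇒ negate

1. -53.369607, 97.454663
2. 0.796017, -133.410227
3. -52.334599, -30.949733
4. -85.388843, -123.985617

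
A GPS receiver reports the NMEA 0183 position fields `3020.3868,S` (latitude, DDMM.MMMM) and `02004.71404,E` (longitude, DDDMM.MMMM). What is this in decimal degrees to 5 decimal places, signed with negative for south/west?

-30.33978, 20.07857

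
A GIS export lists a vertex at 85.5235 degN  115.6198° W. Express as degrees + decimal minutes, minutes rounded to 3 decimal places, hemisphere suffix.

85° 31.410′ N, 115° 37.188′ W

φ: fractional part 0.523500 → 31.41000 minutes
λ: 115° + 0.619800 × 60 = 115° 37.18800′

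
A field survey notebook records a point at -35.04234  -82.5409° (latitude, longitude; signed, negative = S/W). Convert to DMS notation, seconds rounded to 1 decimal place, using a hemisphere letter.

Latitude is negative → S; |value| = 35.042340
Latitude: 0.042340 × 60 = 2.54040′ → 2′, remainder × 60 = 32.424″
Longitude is negative → W; |value| = 82.540900
Longitude: 0.540900° → 32.45400′; 0.45400 × 60 = 27.240″

35°02′32.4″ S, 82°32′27.2″ W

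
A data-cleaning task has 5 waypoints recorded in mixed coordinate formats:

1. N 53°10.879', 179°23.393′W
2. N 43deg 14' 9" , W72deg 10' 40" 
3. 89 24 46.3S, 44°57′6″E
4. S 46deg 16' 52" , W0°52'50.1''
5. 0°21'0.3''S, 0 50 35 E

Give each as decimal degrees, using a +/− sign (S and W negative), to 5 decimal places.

1. 53.18132, -179.38988
2. 43.23583, -72.17778
3. -89.41286, 44.95167
4. -46.28111, -0.88058
5. -0.35008, 0.84306

Point 1:
  φ: 10.879′ = 0.181317°; total 53.181317
  N → positive
  λ: 179 + 23.393/60 = 179.389883
  hemisphere W, so the sign is −
Point 2:
  φ: 43 + 14/60 + 9/3600 = 43.235833
  N ⇒ keep positive
  λ: 72 + 10/60 + 40/3600 = 72.177778
  W → negative
Point 3:
  Latitude: 89 + 24/60 + 46.3/3600 = 89.412861
  S ⇒ negate
  Longitude: 57′ + 6″ = 57.10000′; 44 + 57.10000/60 = 44.951667
  E ⇒ keep positive
Point 4:
  Lat: 46 + 16/60 + 52/3600 = 46.281111
  hemisphere S, so the sign is −
  λ: 0 + 52/60 + 50.1/3600 = 0.880583
  W ⇒ negate
Point 5:
  Lat: 0 + 21/60 + 0.3/3600 = 0.350083
  hemisphere S, so the sign is −
  λ: 50′ + 35″ = 50.58333′; 0 + 50.58333/60 = 0.843056
  E → positive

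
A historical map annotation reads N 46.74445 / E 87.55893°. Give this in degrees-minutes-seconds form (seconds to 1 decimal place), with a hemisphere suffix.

φ: 0.744450 × 60 = 44.66700′ → 44′, remainder × 60 = 40.020″
Lon: 0.558930 × 60 = 33.53580′ → 33′, remainder × 60 = 32.148″

46°44′40.0″ N, 87°33′32.1″ E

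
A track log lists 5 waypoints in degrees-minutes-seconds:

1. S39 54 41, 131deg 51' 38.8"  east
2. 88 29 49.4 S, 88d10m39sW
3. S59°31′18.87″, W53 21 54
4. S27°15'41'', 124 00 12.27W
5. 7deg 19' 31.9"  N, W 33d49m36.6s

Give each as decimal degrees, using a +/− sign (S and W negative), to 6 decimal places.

1. -39.911389, 131.860778
2. -88.497056, -88.177500
3. -59.521908, -53.365000
4. -27.261389, -124.003408
5. 7.325528, -33.826833

Point 1:
  Lat: 39° + 54/60 + 41/3600 = 39 + 0.900000 + 0.011389 = 39.9113889
  S ⇒ negate
  Longitude: 131° + 51/60 + 38.8/3600 = 131 + 0.850000 + 0.010778 = 131.8607778
  E ⇒ keep positive
Point 2:
  φ: 88 + 29/60 + 49.4/3600 = 88.4970556
  hemisphere S, so the sign is −
  Lon: 88 + 10/60 + 39/3600 = 88.1775000
  hemisphere W, so the sign is −
Point 3:
  φ: 31′ + 18.87″ = 31.31450′; 59 + 31.31450/60 = 59.5219083
  hemisphere S, so the sign is −
  Lon: 53° + 21/60 + 54/3600 = 53 + 0.350000 + 0.015000 = 53.3650000
  W → negative
Point 4:
  Latitude: 27 + 15/60 + 41/3600 = 27.2613889
  S → negative
  Lon: 124 + 0/60 + 12.27/3600 = 124.0034083
  W → negative
Point 5:
  Lat: 7° + 19/60 + 31.9/3600 = 7 + 0.316667 + 0.008861 = 7.3255278
  N ⇒ keep positive
  λ: 33° + 49/60 + 36.6/3600 = 33 + 0.816667 + 0.010167 = 33.8268333
  W → negative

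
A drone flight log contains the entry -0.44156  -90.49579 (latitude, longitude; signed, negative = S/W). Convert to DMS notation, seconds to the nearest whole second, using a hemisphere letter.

0°26′30″ S, 90°29′45″ W

Latitude is negative → S; |value| = 0.441560
Lat: 0.441560° → 26.49360′; 0.49360 × 60 = 29.62″
Longitude is negative → W; |value| = 90.495790
Lon: 0.495790 × 60 = 29.74740′ → 29′, remainder × 60 = 44.84″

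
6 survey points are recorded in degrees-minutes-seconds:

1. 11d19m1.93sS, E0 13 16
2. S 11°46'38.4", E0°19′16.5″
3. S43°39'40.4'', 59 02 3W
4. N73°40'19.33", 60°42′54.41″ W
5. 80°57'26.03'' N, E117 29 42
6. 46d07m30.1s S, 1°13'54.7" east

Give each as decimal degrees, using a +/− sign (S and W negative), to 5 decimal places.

1. -11.31720, 0.22111
2. -11.77733, 0.32125
3. -43.66122, -59.03417
4. 73.67204, -60.71511
5. 80.95723, 117.49500
6. -46.12503, 1.23186

Point 1:
  φ: 19′ + 1.93″ = 19.03217′; 11 + 19.03217/60 = 11.317203
  hemisphere S, so the sign is −
  λ: 0 + 13/60 + 16/3600 = 0.221111
  E → positive
Point 2:
  Lat: 46′ + 38.4″ = 46.64000′; 11 + 46.64000/60 = 11.777333
  S ⇒ negate
  Longitude: 19′ + 16.5″ = 19.27500′; 0 + 19.27500/60 = 0.321250
  E → positive
Point 3:
  Latitude: 43° + 39/60 + 40.4/3600 = 43 + 0.650000 + 0.011222 = 43.661222
  S → negative
  Lon: 2′ + 3″ = 2.05000′; 59 + 2.05000/60 = 59.034167
  W ⇒ negate
Point 4:
  Latitude: 40′ + 19.33″ = 40.32217′; 73 + 40.32217/60 = 73.672036
  N → positive
  λ: 42′ + 54.41″ = 42.90683′; 60 + 42.90683/60 = 60.715114
  W ⇒ negate
Point 5:
  Lat: 80 + 57/60 + 26.03/3600 = 80.957231
  N → positive
  Lon: 117° + 29/60 + 42/3600 = 117 + 0.483333 + 0.011667 = 117.495000
  E → positive
Point 6:
  Lat: 46° + 7/60 + 30.1/3600 = 46 + 0.116667 + 0.008361 = 46.125028
  S → negative
  Lon: 1 + 13/60 + 54.7/3600 = 1.231861
  E → positive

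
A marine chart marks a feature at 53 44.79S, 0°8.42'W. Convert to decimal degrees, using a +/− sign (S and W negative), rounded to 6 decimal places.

-53.746500, -0.140333

Lat: 53 + 44.79/60 = 53.7465000
S → negative
Lon: 0 + 8.42/60 = 0.1403333
W ⇒ negate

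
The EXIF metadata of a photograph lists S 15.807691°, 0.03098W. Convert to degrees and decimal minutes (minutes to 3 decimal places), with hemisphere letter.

φ: fractional part 0.807691 → 48.46146 minutes
Longitude: minutes = (0.030980 − 0) × 60 = 1.85880

15° 48.461′ S, 0° 1.859′ W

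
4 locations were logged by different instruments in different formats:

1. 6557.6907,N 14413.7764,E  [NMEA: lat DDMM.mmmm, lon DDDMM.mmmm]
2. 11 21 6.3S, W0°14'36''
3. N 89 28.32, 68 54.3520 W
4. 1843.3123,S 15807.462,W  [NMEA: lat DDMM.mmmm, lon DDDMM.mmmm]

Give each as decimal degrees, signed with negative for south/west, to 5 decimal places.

1. 65.96151, 144.22961
2. -11.35175, -0.24333
3. 89.47200, -68.90587
4. -18.72187, -158.12437

Point 1:
  φ: degrees = first 2 digits = 65, minutes = 57.6907; 65 + 57.6907/60 = 65.961512
  N → positive
  Longitude: degrees = first 3 digits = 144, minutes = 13.7764; 144 + 13.7764/60 = 144.229607
  E → positive
Point 2:
  Lat: 11 + 21/60 + 6.3/3600 = 11.351750
  S ⇒ negate
  Longitude: 14′ + 36″ = 14.60000′; 0 + 14.60000/60 = 0.243333
  hemisphere W, so the sign is −
Point 3:
  Latitude: 89 + 28.32/60 = 89.472000
  N → positive
  Lon: 68 + 54.352/60 = 68.905867
  W ⇒ negate
Point 4:
  φ: split at 2 digits → 18° and 43.3123′; 18 + 43.3123/60 = 18.721872
  hemisphere S, so the sign is −
  Lon: split at 3 digits → 158° and 7.462′; 158 + 7.462/60 = 158.124367
  hemisphere W, so the sign is −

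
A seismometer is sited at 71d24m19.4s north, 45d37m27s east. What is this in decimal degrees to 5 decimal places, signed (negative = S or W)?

71.40539, 45.62417

Lat: 71 + 24/60 + 19.4/3600 = 71.405389
N → positive
λ: 37′ + 27″ = 37.45000′; 45 + 37.45000/60 = 45.624167
E → positive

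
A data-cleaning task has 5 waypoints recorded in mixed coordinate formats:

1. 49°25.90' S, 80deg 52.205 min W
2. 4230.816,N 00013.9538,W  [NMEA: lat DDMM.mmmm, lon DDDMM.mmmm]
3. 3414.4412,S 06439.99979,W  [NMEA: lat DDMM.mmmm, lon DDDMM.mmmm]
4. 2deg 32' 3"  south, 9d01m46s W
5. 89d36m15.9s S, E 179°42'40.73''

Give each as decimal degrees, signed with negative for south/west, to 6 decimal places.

Point 1:
  Latitude: 49 + 25.9/60 = 49.4316667
  hemisphere S, so the sign is −
  λ: 52.205′ = 0.870083°; total 80.8700833
  hemisphere W, so the sign is −
Point 2:
  Latitude: degrees = first 2 digits = 42, minutes = 30.816; 42 + 30.816/60 = 42.5136000
  N ⇒ keep positive
  Lon: degrees = first 3 digits = 0, minutes = 13.9538; 0 + 13.9538/60 = 0.2325633
  W → negative
Point 3:
  Latitude: degrees = first 2 digits = 34, minutes = 14.4412; 34 + 14.4412/60 = 34.2406867
  S ⇒ negate
  Longitude: split at 3 digits → 064° and 39.99979′; 64 + 39.99979/60 = 64.6666632
  hemisphere W, so the sign is −
Point 4:
  Lat: 32′ + 3″ = 32.05000′; 2 + 32.05000/60 = 2.5341667
  S → negative
  λ: 1′ + 46″ = 1.76667′; 9 + 1.76667/60 = 9.0294444
  W ⇒ negate
Point 5:
  φ: 89 + 36/60 + 15.9/3600 = 89.6044167
  S → negative
  Longitude: 179° + 42/60 + 40.73/3600 = 179 + 0.700000 + 0.011314 = 179.7113139
  E → positive

1. -49.431667, -80.870083
2. 42.513600, -0.232563
3. -34.240687, -64.666663
4. -2.534167, -9.029444
5. -89.604417, 179.711314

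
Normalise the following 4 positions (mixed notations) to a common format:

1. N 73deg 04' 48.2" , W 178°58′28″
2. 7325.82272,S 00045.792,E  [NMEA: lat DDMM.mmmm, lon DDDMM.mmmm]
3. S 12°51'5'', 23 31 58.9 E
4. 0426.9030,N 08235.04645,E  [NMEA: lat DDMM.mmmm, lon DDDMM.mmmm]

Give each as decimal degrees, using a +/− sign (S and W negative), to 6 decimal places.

Point 1:
  Latitude: 73° + 4/60 + 48.2/3600 = 73 + 0.066667 + 0.013389 = 73.0800556
  N ⇒ keep positive
  Lon: 178° + 58/60 + 28/3600 = 178 + 0.966667 + 0.007778 = 178.9744444
  hemisphere W, so the sign is −
Point 2:
  Latitude: degrees = first 2 digits = 73, minutes = 25.82272; 73 + 25.82272/60 = 73.4303787
  S ⇒ negate
  Lon: split at 3 digits → 000° and 45.792′; 0 + 45.792/60 = 0.7632000
  E ⇒ keep positive
Point 3:
  Latitude: 12° + 51/60 + 5/3600 = 12 + 0.850000 + 0.001389 = 12.8513889
  S ⇒ negate
  Lon: 23 + 31/60 + 58.9/3600 = 23.5330278
  E ⇒ keep positive
Point 4:
  Latitude: split at 2 digits → 04° and 26.903′; 4 + 26.903/60 = 4.4483833
  N → positive
  λ: degrees = first 3 digits = 82, minutes = 35.04645; 82 + 35.04645/60 = 82.5841075
  E → positive

1. 73.080056, -178.974444
2. -73.430379, 0.763200
3. -12.851389, 23.533028
4. 4.448383, 82.584108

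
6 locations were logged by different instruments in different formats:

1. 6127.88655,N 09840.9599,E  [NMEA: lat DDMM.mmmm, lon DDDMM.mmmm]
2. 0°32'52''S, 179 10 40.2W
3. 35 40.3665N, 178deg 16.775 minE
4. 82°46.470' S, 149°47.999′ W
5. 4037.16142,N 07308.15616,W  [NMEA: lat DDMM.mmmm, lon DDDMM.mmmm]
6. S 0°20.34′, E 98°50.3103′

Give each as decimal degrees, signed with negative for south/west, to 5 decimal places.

1. 61.46478, 98.68267
2. -0.54778, -179.17783
3. 35.67278, 178.27958
4. -82.77450, -149.79998
5. 40.61936, -73.13594
6. -0.33900, 98.83851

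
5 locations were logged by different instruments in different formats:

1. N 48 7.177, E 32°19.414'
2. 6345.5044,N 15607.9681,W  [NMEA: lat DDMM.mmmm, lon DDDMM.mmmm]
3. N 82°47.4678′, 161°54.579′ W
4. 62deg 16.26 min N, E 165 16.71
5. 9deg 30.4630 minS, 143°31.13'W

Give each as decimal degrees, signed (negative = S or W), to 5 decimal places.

1. 48.11962, 32.32357
2. 63.75841, -156.13280
3. 82.79113, -161.90965
4. 62.27100, 165.27850
5. -9.50772, -143.51883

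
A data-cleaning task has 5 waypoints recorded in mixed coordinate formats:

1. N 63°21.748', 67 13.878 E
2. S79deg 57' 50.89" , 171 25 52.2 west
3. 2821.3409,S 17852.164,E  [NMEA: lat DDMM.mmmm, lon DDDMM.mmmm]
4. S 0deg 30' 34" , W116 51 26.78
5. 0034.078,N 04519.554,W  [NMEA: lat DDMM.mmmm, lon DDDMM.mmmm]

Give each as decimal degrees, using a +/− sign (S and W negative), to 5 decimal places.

1. 63.36247, 67.23130
2. -79.96414, -171.43117
3. -28.35568, 178.86940
4. -0.50944, -116.85744
5. 0.56797, -45.32590

Point 1:
  Lat: 63 + 21.748/60 = 63.362467
  N ⇒ keep positive
  Lon: 13.878′ = 0.231300°; total 67.231300
  E ⇒ keep positive
Point 2:
  Latitude: 79° + 57/60 + 50.89/3600 = 79 + 0.950000 + 0.014136 = 79.964136
  hemisphere S, so the sign is −
  Longitude: 171° + 25/60 + 52.2/3600 = 171 + 0.416667 + 0.014500 = 171.431167
  hemisphere W, so the sign is −
Point 3:
  Latitude: degrees = first 2 digits = 28, minutes = 21.3409; 28 + 21.3409/60 = 28.355682
  hemisphere S, so the sign is −
  λ: degrees = first 3 digits = 178, minutes = 52.164; 178 + 52.164/60 = 178.869400
  E ⇒ keep positive
Point 4:
  Lat: 0° + 30/60 + 34/3600 = 0 + 0.500000 + 0.009444 = 0.509444
  hemisphere S, so the sign is −
  λ: 116° + 51/60 + 26.78/3600 = 116 + 0.850000 + 0.007439 = 116.857439
  W → negative
Point 5:
  Lat: degrees = first 2 digits = 0, minutes = 34.078; 0 + 34.078/60 = 0.567967
  N ⇒ keep positive
  Lon: split at 3 digits → 045° and 19.554′; 45 + 19.554/60 = 45.325900
  W → negative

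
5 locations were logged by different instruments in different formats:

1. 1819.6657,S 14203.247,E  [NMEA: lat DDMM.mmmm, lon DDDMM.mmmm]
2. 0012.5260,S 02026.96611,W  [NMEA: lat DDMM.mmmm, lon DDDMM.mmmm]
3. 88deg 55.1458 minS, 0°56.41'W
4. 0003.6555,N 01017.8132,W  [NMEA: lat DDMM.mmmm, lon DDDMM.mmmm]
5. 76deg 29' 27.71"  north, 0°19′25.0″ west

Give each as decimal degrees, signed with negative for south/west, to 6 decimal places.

Point 1:
  Latitude: degrees = first 2 digits = 18, minutes = 19.6657; 18 + 19.6657/60 = 18.3277617
  S ⇒ negate
  Lon: split at 3 digits → 142° and 3.247′; 142 + 3.247/60 = 142.0541167
  E ⇒ keep positive
Point 2:
  Latitude: degrees = first 2 digits = 0, minutes = 12.526; 0 + 12.526/60 = 0.2087667
  S → negative
  λ: split at 3 digits → 020° and 26.96611′; 20 + 26.96611/60 = 20.4494352
  W → negative
Point 3:
  φ: 55.1458′ = 0.919097°; total 88.9190967
  S ⇒ negate
  Longitude: 0 + 56.41/60 = 0.9401667
  hemisphere W, so the sign is −
Point 4:
  φ: split at 2 digits → 00° and 3.6555′; 0 + 3.6555/60 = 0.0609250
  N → positive
  Lon: degrees = first 3 digits = 10, minutes = 17.8132; 10 + 17.8132/60 = 10.2968867
  W ⇒ negate
Point 5:
  Lat: 76 + 29/60 + 27.71/3600 = 76.4910306
  N ⇒ keep positive
  λ: 0° + 19/60 + 25/3600 = 0 + 0.316667 + 0.006944 = 0.3236111
  W ⇒ negate

1. -18.327762, 142.054117
2. -0.208767, -20.449435
3. -88.919097, -0.940167
4. 0.060925, -10.296887
5. 76.491031, -0.323611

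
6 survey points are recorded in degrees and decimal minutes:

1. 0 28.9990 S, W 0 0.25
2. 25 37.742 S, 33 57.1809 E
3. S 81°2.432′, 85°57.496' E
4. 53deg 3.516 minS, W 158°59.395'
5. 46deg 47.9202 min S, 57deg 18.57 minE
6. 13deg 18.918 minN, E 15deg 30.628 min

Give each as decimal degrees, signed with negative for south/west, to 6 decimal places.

1. -0.483317, -0.004167
2. -25.629033, 33.953015
3. -81.040533, 85.958267
4. -53.058600, -158.989917
5. -46.798670, 57.309500
6. 13.315300, 15.510467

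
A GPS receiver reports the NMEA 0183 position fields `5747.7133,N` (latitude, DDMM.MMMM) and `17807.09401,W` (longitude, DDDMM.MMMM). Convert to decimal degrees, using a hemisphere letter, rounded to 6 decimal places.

57.795222° N, 178.118234° W

φ: split at 2 digits → 57° and 47.7133′; 57 + 47.7133/60 = 57.7952217
Longitude: degrees = first 3 digits = 178, minutes = 7.09401; 178 + 7.09401/60 = 178.1182335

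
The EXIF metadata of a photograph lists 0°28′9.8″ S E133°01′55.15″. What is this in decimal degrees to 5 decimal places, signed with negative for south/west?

-0.46939, 133.03199

Lat: 0 + 28/60 + 9.8/3600 = 0.469389
S → negative
λ: 133° + 1/60 + 55.15/3600 = 133 + 0.016667 + 0.015319 = 133.031986
E ⇒ keep positive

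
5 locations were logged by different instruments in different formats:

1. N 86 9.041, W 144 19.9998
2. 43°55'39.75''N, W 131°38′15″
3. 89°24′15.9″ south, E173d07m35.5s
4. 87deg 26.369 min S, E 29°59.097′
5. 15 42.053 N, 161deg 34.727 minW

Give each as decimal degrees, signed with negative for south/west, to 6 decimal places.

Point 1:
  Lat: 86 + 9.041/60 = 86.1506833
  N ⇒ keep positive
  Longitude: 144 + 19.9998/60 = 144.3333300
  W ⇒ negate
Point 2:
  Lat: 55′ + 39.75″ = 55.66250′; 43 + 55.66250/60 = 43.9277083
  N ⇒ keep positive
  Longitude: 38′ + 15″ = 38.25000′; 131 + 38.25000/60 = 131.6375000
  W ⇒ negate
Point 3:
  φ: 89° + 24/60 + 15.9/3600 = 89 + 0.400000 + 0.004417 = 89.4044167
  hemisphere S, so the sign is −
  Lon: 7′ + 35.5″ = 7.59167′; 173 + 7.59167/60 = 173.1265278
  E → positive
Point 4:
  Latitude: 87 + 26.369/60 = 87.4394833
  hemisphere S, so the sign is −
  Lon: 29 + 59.097/60 = 29.9849500
  E → positive
Point 5:
  Latitude: 42.053′ = 0.700883°; total 15.7008833
  N → positive
  λ: 161 + 34.727/60 = 161.5787833
  W ⇒ negate

1. 86.150683, -144.333330
2. 43.927708, -131.637500
3. -89.404417, 173.126528
4. -87.439483, 29.984950
5. 15.700883, -161.578783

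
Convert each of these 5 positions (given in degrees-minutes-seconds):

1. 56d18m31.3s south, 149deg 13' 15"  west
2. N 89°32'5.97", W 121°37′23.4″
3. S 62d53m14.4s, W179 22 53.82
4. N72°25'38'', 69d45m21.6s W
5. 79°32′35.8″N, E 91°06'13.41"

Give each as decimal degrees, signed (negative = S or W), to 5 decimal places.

1. -56.30869, -149.22083
2. 89.53499, -121.62317
3. -62.88733, -179.38162
4. 72.42722, -69.75600
5. 79.54328, 91.10373

Point 1:
  φ: 18′ + 31.3″ = 18.52167′; 56 + 18.52167/60 = 56.308694
  S → negative
  λ: 149° + 13/60 + 15/3600 = 149 + 0.216667 + 0.004167 = 149.220833
  W → negative
Point 2:
  Lat: 89° + 32/60 + 5.97/3600 = 89 + 0.533333 + 0.001658 = 89.534992
  N → positive
  λ: 121° + 37/60 + 23.4/3600 = 121 + 0.616667 + 0.006500 = 121.623167
  W → negative
Point 3:
  φ: 62 + 53/60 + 14.4/3600 = 62.887333
  hemisphere S, so the sign is −
  Longitude: 179 + 22/60 + 53.82/3600 = 179.381617
  W ⇒ negate
Point 4:
  φ: 72° + 25/60 + 38/3600 = 72 + 0.416667 + 0.010556 = 72.427222
  N → positive
  Lon: 69 + 45/60 + 21.6/3600 = 69.756000
  hemisphere W, so the sign is −
Point 5:
  Latitude: 32′ + 35.8″ = 32.59667′; 79 + 32.59667/60 = 79.543278
  N ⇒ keep positive
  λ: 91 + 6/60 + 13.41/3600 = 91.103725
  E ⇒ keep positive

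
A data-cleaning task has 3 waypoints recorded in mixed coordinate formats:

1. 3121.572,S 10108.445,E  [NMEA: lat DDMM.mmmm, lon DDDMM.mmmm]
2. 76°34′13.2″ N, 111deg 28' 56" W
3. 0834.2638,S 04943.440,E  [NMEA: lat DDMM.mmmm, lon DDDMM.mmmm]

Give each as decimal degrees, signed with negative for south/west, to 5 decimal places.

1. -31.35953, 101.14075
2. 76.57033, -111.48222
3. -8.57106, 49.72400

Point 1:
  Latitude: split at 2 digits → 31° and 21.572′; 31 + 21.572/60 = 31.359533
  hemisphere S, so the sign is −
  Lon: split at 3 digits → 101° and 8.445′; 101 + 8.445/60 = 101.140750
  E ⇒ keep positive
Point 2:
  φ: 76 + 34/60 + 13.2/3600 = 76.570333
  N → positive
  λ: 111 + 28/60 + 56/3600 = 111.482222
  W → negative
Point 3:
  Latitude: degrees = first 2 digits = 8, minutes = 34.2638; 8 + 34.2638/60 = 8.571063
  S ⇒ negate
  Longitude: split at 3 digits → 049° and 43.44′; 49 + 43.44/60 = 49.724000
  E ⇒ keep positive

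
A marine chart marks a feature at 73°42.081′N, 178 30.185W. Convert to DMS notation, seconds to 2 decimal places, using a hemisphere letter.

73°42′4.86″ N, 178°30′11.10″ W

φ: 42.08100′ → 42′ and 0.08100 × 60 = 4.8600″
Lon: 30.18500′ → 30′ and 0.18500 × 60 = 11.1000″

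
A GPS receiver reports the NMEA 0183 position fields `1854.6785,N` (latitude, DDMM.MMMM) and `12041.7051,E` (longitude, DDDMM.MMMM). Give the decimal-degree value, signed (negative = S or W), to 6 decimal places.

Lat: split at 2 digits → 18° and 54.6785′; 18 + 54.6785/60 = 18.9113083
N → positive
Longitude: split at 3 digits → 120° and 41.7051′; 120 + 41.7051/60 = 120.6950850
E ⇒ keep positive

18.911308, 120.695085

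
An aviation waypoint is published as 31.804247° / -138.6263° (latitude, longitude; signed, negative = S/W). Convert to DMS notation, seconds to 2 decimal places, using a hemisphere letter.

Latitude: 0.804247° → 48.25482′; 0.25482 × 60 = 15.2892″
Longitude is negative → W; |value| = 138.626300
Longitude: 0.626300 × 60 = 37.57800′ → 37′, remainder × 60 = 34.6800″

31°48′15.29″ N, 138°37′34.68″ W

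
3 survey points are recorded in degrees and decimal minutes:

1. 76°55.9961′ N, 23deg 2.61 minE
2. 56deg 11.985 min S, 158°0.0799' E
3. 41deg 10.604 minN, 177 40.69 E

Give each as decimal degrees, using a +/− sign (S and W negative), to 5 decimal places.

1. 76.93327, 23.04350
2. -56.19975, 158.00133
3. 41.17673, 177.67817

Point 1:
  φ: 76 + 55.9961/60 = 76.933268
  N → positive
  λ: 2.61′ = 0.043500°; total 23.043500
  E ⇒ keep positive
Point 2:
  Latitude: 56 + 11.985/60 = 56.199750
  S → negative
  Longitude: 158 + 0.0799/60 = 158.001332
  E → positive
Point 3:
  φ: 10.604′ = 0.176733°; total 41.176733
  N ⇒ keep positive
  λ: 177 + 40.69/60 = 177.678167
  E ⇒ keep positive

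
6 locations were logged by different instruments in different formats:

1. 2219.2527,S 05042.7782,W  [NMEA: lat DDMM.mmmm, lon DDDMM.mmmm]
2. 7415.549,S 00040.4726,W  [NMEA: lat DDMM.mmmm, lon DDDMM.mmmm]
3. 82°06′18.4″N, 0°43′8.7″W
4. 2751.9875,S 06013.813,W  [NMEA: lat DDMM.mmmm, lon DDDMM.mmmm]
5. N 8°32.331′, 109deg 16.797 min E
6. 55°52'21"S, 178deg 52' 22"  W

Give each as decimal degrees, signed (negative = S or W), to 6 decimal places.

Point 1:
  Lat: split at 2 digits → 22° and 19.2527′; 22 + 19.2527/60 = 22.3208783
  S → negative
  Lon: split at 3 digits → 050° and 42.7782′; 50 + 42.7782/60 = 50.7129700
  hemisphere W, so the sign is −
Point 2:
  Latitude: degrees = first 2 digits = 74, minutes = 15.549; 74 + 15.549/60 = 74.2591500
  S ⇒ negate
  Longitude: degrees = first 3 digits = 0, minutes = 40.4726; 0 + 40.4726/60 = 0.6745433
  W → negative
Point 3:
  Latitude: 6′ + 18.4″ = 6.30667′; 82 + 6.30667/60 = 82.1051111
  N ⇒ keep positive
  Lon: 0 + 43/60 + 8.7/3600 = 0.7190833
  W ⇒ negate
Point 4:
  Lat: split at 2 digits → 27° and 51.9875′; 27 + 51.9875/60 = 27.8664583
  hemisphere S, so the sign is −
  Lon: split at 3 digits → 060° and 13.813′; 60 + 13.813/60 = 60.2302167
  W ⇒ negate
Point 5:
  φ: 8 + 32.331/60 = 8.5388500
  N → positive
  λ: 16.797′ = 0.279950°; total 109.2799500
  E → positive
Point 6:
  Latitude: 55 + 52/60 + 21/3600 = 55.8725000
  S → negative
  Longitude: 178 + 52/60 + 22/3600 = 178.8727778
  W ⇒ negate

1. -22.320878, -50.712970
2. -74.259150, -0.674543
3. 82.105111, -0.719083
4. -27.866458, -60.230217
5. 8.538850, 109.279950
6. -55.872500, -178.872778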